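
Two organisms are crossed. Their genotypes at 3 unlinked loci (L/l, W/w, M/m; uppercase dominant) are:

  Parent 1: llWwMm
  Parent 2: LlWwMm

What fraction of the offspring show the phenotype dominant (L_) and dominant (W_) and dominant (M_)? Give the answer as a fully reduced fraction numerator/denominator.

P(L_ W_ M_) = 9/32

llWwMm gametes: lWM×2, lWm×2, lwM×2, lwm×2
LlWwMm gametes: LWM×1, LWm×1, LwM×1, Lwm×1, lWM×1, lWm×1, lwM×1, lwm×1
llWwMm×LlWwMm grid (8·8=64): LlWWMM=2 LlWWMm=4 LlWWmm=2 LlWwMM=4 LlWwMm=8 LlWwmm=4 LlwwMM=2 LlwwMm=4 Llwwmm=2 llWWMM=2 llWWMm=4 llWWmm=2 llWwMM=4 llWwMm=8 llWwmm=4 llwwMM=2 llwwMm=4 llwwmm=2
L_ W_ M_ hits 18/64; gcd=2; 18÷2/64÷2 = 9/32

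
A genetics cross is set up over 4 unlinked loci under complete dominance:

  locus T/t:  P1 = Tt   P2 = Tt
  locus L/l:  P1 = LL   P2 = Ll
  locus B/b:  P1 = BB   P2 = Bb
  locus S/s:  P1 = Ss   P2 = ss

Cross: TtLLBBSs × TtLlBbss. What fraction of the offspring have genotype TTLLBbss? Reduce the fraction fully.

P(TTLLBbss) = 1/32

TtLLBBSs gametes: TLBS×4, TLBs×4, tLBS×4, tLBs×4
TtLlBbss gametes: TLBs×2, TLbs×2, TlBs×2, Tlbs×2, tLBs×2, tLbs×2, tlBs×2, tlbs×2
TtLLBBSs×TtLlBbss grid (16·16=256): TTLLBBSs=8 TTLLBBss=8 TTLLBbSs=8 TTLLBbss=8 TTLlBBSs=8 TTLlBBss=8 TTLlBbSs=8 TTLlBbss=8 TtLLBBSs=16 TtLLBBss=16 TtLLBbSs=16 TtLLBbss=16 TtLlBBSs=16 TtLlBBss=16 TtLlBbSs=16 TtLlBbss=16 ttLLBBSs=8 ttLLBBss=8 ttLLBbSs=8 ttLLBbss=8 ttLlBBSs=8 ttLlBBss=8 ttLlBbSs=8 ttLlBbss=8
TTLLBbss hits 8/256; gcd=8; 8÷8/256÷8 = 1/32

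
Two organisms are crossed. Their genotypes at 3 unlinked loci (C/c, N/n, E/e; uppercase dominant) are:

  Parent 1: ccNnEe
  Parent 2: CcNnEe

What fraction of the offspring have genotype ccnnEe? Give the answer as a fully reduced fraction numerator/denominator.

P(ccnnEe) = 1/16

ccNnEe gametes: cNE×2, cNe×2, cnE×2, cne×2
CcNnEe gametes: CNE×1, CNe×1, CnE×1, Cne×1, cNE×1, cNe×1, cnE×1, cne×1
ccNnEe×CcNnEe grid (8·8=64): CcNNEE=2 CcNNEe=4 CcNNee=2 CcNnEE=4 CcNnEe=8 CcNnee=4 CcnnEE=2 CcnnEe=4 Ccnnee=2 ccNNEE=2 ccNNEe=4 ccNNee=2 ccNnEE=4 ccNnEe=8 ccNnee=4 ccnnEE=2 ccnnEe=4 ccnnee=2
ccnnEe hits 4/64; gcd=4; 4÷4/64÷4 = 1/16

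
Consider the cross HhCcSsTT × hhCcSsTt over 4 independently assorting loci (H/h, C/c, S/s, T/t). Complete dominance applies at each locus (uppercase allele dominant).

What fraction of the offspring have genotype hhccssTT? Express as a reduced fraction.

P(hhccssTT) = 1/64

HhCcSsTT gametes: HCST×2, HCsT×2, HcST×2, HcsT×2, hCST×2, hCsT×2, hcST×2, hcsT×2
hhCcSsTt gametes: hCST×2, hCSt×2, hCsT×2, hCst×2, hcST×2, hcSt×2, hcsT×2, hcst×2
HhCcSsTT×hhCcSsTt grid (16·16=256): HhCCSSTT=4 HhCCSSTt=4 HhCCSsTT=8 HhCCSsTt=8 HhCCssTT=4 HhCCssTt=4 HhCcSSTT=8 HhCcSSTt=8 HhCcSsTT=16 HhCcSsTt=16 HhCcssTT=8 HhCcssTt=8 HhccSSTT=4 HhccSSTt=4 HhccSsTT=8 HhccSsTt=8 HhccssTT=4 HhccssTt=4 hhCCSSTT=4 hhCCSSTt=4 hhCCSsTT=8 hhCCSsTt=8 hhCCssTT=4 hhCCssTt=4 hhCcSSTT=8 hhCcSSTt=8 hhCcSsTT=16 hhCcSsTt=16 hhCcssTT=8 hhCcssTt=8 hhccSSTT=4 hhccSSTt=4 hhccSsTT=8 hhccSsTt=8 hhccssTT=4 hhccssTt=4
hhccssTT hits 4/256; gcd=4; 4÷4/256÷4 = 1/64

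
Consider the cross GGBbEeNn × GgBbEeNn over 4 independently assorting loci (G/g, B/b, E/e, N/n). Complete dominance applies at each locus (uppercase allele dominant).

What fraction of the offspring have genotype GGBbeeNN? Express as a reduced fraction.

GGBbEeNn gametes: GBEN×2, GBEn×2, GBeN×2, GBen×2, GbEN×2, GbEn×2, GbeN×2, Gben×2
GgBbEeNn gametes: GBEN×1, GBEn×1, GBeN×1, GBen×1, GbEN×1, GbEn×1, GbeN×1, Gben×1, gBEN×1, gBEn×1, gBeN×1, gBen×1, gbEN×1, gbEn×1, gbeN×1, gben×1
GGBbEeNn×GgBbEeNn grid (16·16=256): GGBBEENN=2 GGBBEENn=4 GGBBEEnn=2 GGBBEeNN=4 GGBBEeNn=8 GGBBEenn=4 GGBBeeNN=2 GGBBeeNn=4 GGBBeenn=2 GGBbEENN=4 GGBbEENn=8 GGBbEEnn=4 GGBbEeNN=8 GGBbEeNn=16 GGBbEenn=8 GGBbeeNN=4 GGBbeeNn=8 GGBbeenn=4 GGbbEENN=2 GGbbEENn=4 GGbbEEnn=2 GGbbEeNN=4 GGbbEeNn=8 GGbbEenn=4 GGbbeeNN=2 GGbbeeNn=4 GGbbeenn=2 GgBBEENN=2 GgBBEENn=4 GgBBEEnn=2 GgBBEeNN=4 GgBBEeNn=8 GgBBEenn=4 GgBBeeNN=2 GgBBeeNn=4 GgBBeenn=2 GgBbEENN=4 GgBbEENn=8 GgBbEEnn=4 GgBbEeNN=8 GgBbEeNn=16 GgBbEenn=8 GgBbeeNN=4 GgBbeeNn=8 GgBbeenn=4 GgbbEENN=2 GgbbEENn=4 GgbbEEnn=2 GgbbEeNN=4 GgbbEeNn=8 GgbbEenn=4 GgbbeeNN=2 GgbbeeNn=4 Ggbbeenn=2
GGBbeeNN hits 4/256; gcd=4; 4÷4/256÷4 = 1/64

P(GGBbeeNN) = 1/64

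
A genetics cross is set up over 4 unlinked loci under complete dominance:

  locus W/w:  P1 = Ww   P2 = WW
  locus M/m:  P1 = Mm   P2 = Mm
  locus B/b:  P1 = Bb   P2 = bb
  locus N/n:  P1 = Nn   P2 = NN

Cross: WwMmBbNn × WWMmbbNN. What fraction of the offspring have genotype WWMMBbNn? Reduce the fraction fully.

WwMmBbNn gametes: WMBN×1, WMBn×1, WMbN×1, WMbn×1, WmBN×1, WmBn×1, WmbN×1, Wmbn×1, wMBN×1, wMBn×1, wMbN×1, wMbn×1, wmBN×1, wmBn×1, wmbN×1, wmbn×1
WWMmbbNN gametes: WMbN×8, WmbN×8
WwMmBbNn×WWMmbbNN grid (16·16=256): WWMMBbNN=8 WWMMBbNn=8 WWMMbbNN=8 WWMMbbNn=8 WWMmBbNN=16 WWMmBbNn=16 WWMmbbNN=16 WWMmbbNn=16 WWmmBbNN=8 WWmmBbNn=8 WWmmbbNN=8 WWmmbbNn=8 WwMMBbNN=8 WwMMBbNn=8 WwMMbbNN=8 WwMMbbNn=8 WwMmBbNN=16 WwMmBbNn=16 WwMmbbNN=16 WwMmbbNn=16 WwmmBbNN=8 WwmmBbNn=8 WwmmbbNN=8 WwmmbbNn=8
WWMMBbNn hits 8/256; gcd=8; 8÷8/256÷8 = 1/32

P(WWMMBbNn) = 1/32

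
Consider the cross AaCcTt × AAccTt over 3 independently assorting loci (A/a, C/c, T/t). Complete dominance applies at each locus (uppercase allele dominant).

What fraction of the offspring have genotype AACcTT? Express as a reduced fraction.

AaCcTt gametes: ACT×1, ACt×1, AcT×1, Act×1, aCT×1, aCt×1, acT×1, act×1
AAccTt gametes: AcT×4, Act×4
AaCcTt×AAccTt grid (8·8=64): AACcTT=4 AACcTt=8 AACctt=4 AAccTT=4 AAccTt=8 AAcctt=4 AaCcTT=4 AaCcTt=8 AaCctt=4 AaccTT=4 AaccTt=8 Aacctt=4
AACcTT hits 4/64; gcd=4; 4÷4/64÷4 = 1/16

P(AACcTT) = 1/16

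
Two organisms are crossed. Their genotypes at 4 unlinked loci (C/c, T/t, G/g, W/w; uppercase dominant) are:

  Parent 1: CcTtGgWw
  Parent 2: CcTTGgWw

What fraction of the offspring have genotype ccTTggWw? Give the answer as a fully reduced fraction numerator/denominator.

P(ccTTggWw) = 1/64

CcTtGgWw gametes: CTGW×1, CTGw×1, CTgW×1, CTgw×1, CtGW×1, CtGw×1, CtgW×1, Ctgw×1, cTGW×1, cTGw×1, cTgW×1, cTgw×1, ctGW×1, ctGw×1, ctgW×1, ctgw×1
CcTTGgWw gametes: CTGW×2, CTGw×2, CTgW×2, CTgw×2, cTGW×2, cTGw×2, cTgW×2, cTgw×2
CcTtGgWw×CcTTGgWw grid (16·16=256): CCTTGGWW=2 CCTTGGWw=4 CCTTGGww=2 CCTTGgWW=4 CCTTGgWw=8 CCTTGgww=4 CCTTggWW=2 CCTTggWw=4 CCTTggww=2 CCTtGGWW=2 CCTtGGWw=4 CCTtGGww=2 CCTtGgWW=4 CCTtGgWw=8 CCTtGgww=4 CCTtggWW=2 CCTtggWw=4 CCTtggww=2 CcTTGGWW=4 CcTTGGWw=8 CcTTGGww=4 CcTTGgWW=8 CcTTGgWw=16 CcTTGgww=8 CcTTggWW=4 CcTTggWw=8 CcTTggww=4 CcTtGGWW=4 CcTtGGWw=8 CcTtGGww=4 CcTtGgWW=8 CcTtGgWw=16 CcTtGgww=8 CcTtggWW=4 CcTtggWw=8 CcTtggww=4 ccTTGGWW=2 ccTTGGWw=4 ccTTGGww=2 ccTTGgWW=4 ccTTGgWw=8 ccTTGgww=4 ccTTggWW=2 ccTTggWw=4 ccTTggww=2 ccTtGGWW=2 ccTtGGWw=4 ccTtGGww=2 ccTtGgWW=4 ccTtGgWw=8 ccTtGgww=4 ccTtggWW=2 ccTtggWw=4 ccTtggww=2
ccTTggWw hits 4/256; gcd=4; 4÷4/256÷4 = 1/64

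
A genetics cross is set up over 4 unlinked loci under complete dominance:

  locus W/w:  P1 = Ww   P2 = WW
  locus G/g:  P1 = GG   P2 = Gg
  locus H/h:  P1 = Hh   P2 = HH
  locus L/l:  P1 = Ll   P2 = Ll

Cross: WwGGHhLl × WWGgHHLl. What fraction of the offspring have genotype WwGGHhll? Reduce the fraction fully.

P(WwGGHhll) = 1/32

WwGGHhLl gametes: WGHL×2, WGHl×2, WGhL×2, WGhl×2, wGHL×2, wGHl×2, wGhL×2, wGhl×2
WWGgHHLl gametes: WGHL×4, WGHl×4, WgHL×4, WgHl×4
WwGGHhLl×WWGgHHLl grid (16·16=256): WWGGHHLL=8 WWGGHHLl=16 WWGGHHll=8 WWGGHhLL=8 WWGGHhLl=16 WWGGHhll=8 WWGgHHLL=8 WWGgHHLl=16 WWGgHHll=8 WWGgHhLL=8 WWGgHhLl=16 WWGgHhll=8 WwGGHHLL=8 WwGGHHLl=16 WwGGHHll=8 WwGGHhLL=8 WwGGHhLl=16 WwGGHhll=8 WwGgHHLL=8 WwGgHHLl=16 WwGgHHll=8 WwGgHhLL=8 WwGgHhLl=16 WwGgHhll=8
WwGGHhll hits 8/256; gcd=8; 8÷8/256÷8 = 1/32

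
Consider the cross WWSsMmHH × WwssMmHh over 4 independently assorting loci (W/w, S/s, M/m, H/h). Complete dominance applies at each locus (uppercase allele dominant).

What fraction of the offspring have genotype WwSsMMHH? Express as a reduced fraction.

WWSsMmHH gametes: WSMH×4, WSmH×4, WsMH×4, WsmH×4
WwssMmHh gametes: WsMH×2, WsMh×2, WsmH×2, Wsmh×2, wsMH×2, wsMh×2, wsmH×2, wsmh×2
WWSsMmHH×WwssMmHh grid (16·16=256): WWSsMMHH=8 WWSsMMHh=8 WWSsMmHH=16 WWSsMmHh=16 WWSsmmHH=8 WWSsmmHh=8 WWssMMHH=8 WWssMMHh=8 WWssMmHH=16 WWssMmHh=16 WWssmmHH=8 WWssmmHh=8 WwSsMMHH=8 WwSsMMHh=8 WwSsMmHH=16 WwSsMmHh=16 WwSsmmHH=8 WwSsmmHh=8 WwssMMHH=8 WwssMMHh=8 WwssMmHH=16 WwssMmHh=16 WwssmmHH=8 WwssmmHh=8
WwSsMMHH hits 8/256; gcd=8; 8÷8/256÷8 = 1/32

P(WwSsMMHH) = 1/32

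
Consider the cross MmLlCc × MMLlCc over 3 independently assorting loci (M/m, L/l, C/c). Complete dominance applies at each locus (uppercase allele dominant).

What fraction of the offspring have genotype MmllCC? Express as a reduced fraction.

P(MmllCC) = 1/32

MmLlCc gametes: MLC×1, MLc×1, MlC×1, Mlc×1, mLC×1, mLc×1, mlC×1, mlc×1
MMLlCc gametes: MLC×2, MLc×2, MlC×2, Mlc×2
MmLlCc×MMLlCc grid (8·8=64): MMLLCC=2 MMLLCc=4 MMLLcc=2 MMLlCC=4 MMLlCc=8 MMLlcc=4 MMllCC=2 MMllCc=4 MMllcc=2 MmLLCC=2 MmLLCc=4 MmLLcc=2 MmLlCC=4 MmLlCc=8 MmLlcc=4 MmllCC=2 MmllCc=4 Mmllcc=2
MmllCC hits 2/64; gcd=2; 2÷2/64÷2 = 1/32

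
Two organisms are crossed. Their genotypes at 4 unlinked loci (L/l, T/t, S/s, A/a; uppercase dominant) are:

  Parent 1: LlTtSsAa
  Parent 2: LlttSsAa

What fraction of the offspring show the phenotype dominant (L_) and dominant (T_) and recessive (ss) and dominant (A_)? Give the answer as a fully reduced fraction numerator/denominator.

P(L_ T_ ss A_) = 9/128

LlTtSsAa gametes: LTSA×1, LTSa×1, LTsA×1, LTsa×1, LtSA×1, LtSa×1, LtsA×1, Ltsa×1, lTSA×1, lTSa×1, lTsA×1, lTsa×1, ltSA×1, ltSa×1, ltsA×1, ltsa×1
LlttSsAa gametes: LtSA×2, LtSa×2, LtsA×2, Ltsa×2, ltSA×2, ltSa×2, ltsA×2, ltsa×2
LlTtSsAa×LlttSsAa grid (16·16=256): LLTtSSAA=2 LLTtSSAa=4 LLTtSSaa=2 LLTtSsAA=4 LLTtSsAa=8 LLTtSsaa=4 LLTtssAA=2 LLTtssAa=4 LLTtssaa=2 LLttSSAA=2 LLttSSAa=4 LLttSSaa=2 LLttSsAA=4 LLttSsAa=8 LLttSsaa=4 LLttssAA=2 LLttssAa=4 LLttssaa=2 LlTtSSAA=4 LlTtSSAa=8 LlTtSSaa=4 LlTtSsAA=8 LlTtSsAa=16 LlTtSsaa=8 LlTtssAA=4 LlTtssAa=8 LlTtssaa=4 LlttSSAA=4 LlttSSAa=8 LlttSSaa=4 LlttSsAA=8 LlttSsAa=16 LlttSsaa=8 LlttssAA=4 LlttssAa=8 Llttssaa=4 llTtSSAA=2 llTtSSAa=4 llTtSSaa=2 llTtSsAA=4 llTtSsAa=8 llTtSsaa=4 llTtssAA=2 llTtssAa=4 llTtssaa=2 llttSSAA=2 llttSSAa=4 llttSSaa=2 llttSsAA=4 llttSsAa=8 llttSsaa=4 llttssAA=2 llttssAa=4 llttssaa=2
L_ T_ ss A_ hits 18/256; gcd=2; 18÷2/256÷2 = 9/128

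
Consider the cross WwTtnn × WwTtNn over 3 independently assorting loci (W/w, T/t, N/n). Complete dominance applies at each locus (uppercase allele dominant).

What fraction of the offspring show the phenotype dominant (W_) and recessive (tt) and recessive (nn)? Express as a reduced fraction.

P(W_ tt nn) = 3/32

WwTtnn gametes: WTn×2, Wtn×2, wTn×2, wtn×2
WwTtNn gametes: WTN×1, WTn×1, WtN×1, Wtn×1, wTN×1, wTn×1, wtN×1, wtn×1
WwTtnn×WwTtNn grid (8·8=64): WWTTNn=2 WWTTnn=2 WWTtNn=4 WWTtnn=4 WWttNn=2 WWttnn=2 WwTTNn=4 WwTTnn=4 WwTtNn=8 WwTtnn=8 WwttNn=4 Wwttnn=4 wwTTNn=2 wwTTnn=2 wwTtNn=4 wwTtnn=4 wwttNn=2 wwttnn=2
W_ tt nn hits 6/64; gcd=2; 6÷2/64÷2 = 3/32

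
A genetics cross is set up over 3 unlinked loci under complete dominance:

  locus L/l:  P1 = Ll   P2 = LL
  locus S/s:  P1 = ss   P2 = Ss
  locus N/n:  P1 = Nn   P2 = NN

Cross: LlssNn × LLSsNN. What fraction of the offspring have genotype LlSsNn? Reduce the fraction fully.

LlssNn gametes: LsN×2, Lsn×2, lsN×2, lsn×2
LLSsNN gametes: LSN×4, LsN×4
LlssNn×LLSsNN grid (8·8=64): LLSsNN=8 LLSsNn=8 LLssNN=8 LLssNn=8 LlSsNN=8 LlSsNn=8 LlssNN=8 LlssNn=8
LlSsNn hits 8/64; gcd=8; 8÷8/64÷8 = 1/8

P(LlSsNn) = 1/8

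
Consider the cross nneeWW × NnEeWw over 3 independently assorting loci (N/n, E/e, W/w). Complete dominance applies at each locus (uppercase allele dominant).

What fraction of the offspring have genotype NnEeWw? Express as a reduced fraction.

P(NnEeWw) = 1/8

nneeWW gametes: neW×8
NnEeWw gametes: NEW×1, NEw×1, NeW×1, New×1, nEW×1, nEw×1, neW×1, new×1
nneeWW×NnEeWw grid (8·8=64): NnEeWW=8 NnEeWw=8 NneeWW=8 NneeWw=8 nnEeWW=8 nnEeWw=8 nneeWW=8 nneeWw=8
NnEeWw hits 8/64; gcd=8; 8÷8/64÷8 = 1/8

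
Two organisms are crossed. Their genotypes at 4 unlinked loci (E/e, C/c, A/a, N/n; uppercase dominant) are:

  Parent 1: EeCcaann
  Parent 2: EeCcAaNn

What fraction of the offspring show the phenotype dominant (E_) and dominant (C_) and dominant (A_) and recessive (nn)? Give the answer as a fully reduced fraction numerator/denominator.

EeCcaann gametes: ECan×4, Ecan×4, eCan×4, ecan×4
EeCcAaNn gametes: ECAN×1, ECAn×1, ECaN×1, ECan×1, EcAN×1, EcAn×1, EcaN×1, Ecan×1, eCAN×1, eCAn×1, eCaN×1, eCan×1, ecAN×1, ecAn×1, ecaN×1, ecan×1
EeCcaann×EeCcAaNn grid (16·16=256): EECCAaNn=4 EECCAann=4 EECCaaNn=4 EECCaann=4 EECcAaNn=8 EECcAann=8 EECcaaNn=8 EECcaann=8 EEccAaNn=4 EEccAann=4 EEccaaNn=4 EEccaann=4 EeCCAaNn=8 EeCCAann=8 EeCCaaNn=8 EeCCaann=8 EeCcAaNn=16 EeCcAann=16 EeCcaaNn=16 EeCcaann=16 EeccAaNn=8 EeccAann=8 EeccaaNn=8 Eeccaann=8 eeCCAaNn=4 eeCCAann=4 eeCCaaNn=4 eeCCaann=4 eeCcAaNn=8 eeCcAann=8 eeCcaaNn=8 eeCcaann=8 eeccAaNn=4 eeccAann=4 eeccaaNn=4 eeccaann=4
E_ C_ A_ nn hits 36/256; gcd=4; 36÷4/256÷4 = 9/64

P(E_ C_ A_ nn) = 9/64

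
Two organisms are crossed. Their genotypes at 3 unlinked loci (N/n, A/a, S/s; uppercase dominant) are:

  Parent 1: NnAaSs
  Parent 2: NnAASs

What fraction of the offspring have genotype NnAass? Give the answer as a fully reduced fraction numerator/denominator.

P(NnAass) = 1/16

NnAaSs gametes: NAS×1, NAs×1, NaS×1, Nas×1, nAS×1, nAs×1, naS×1, nas×1
NnAASs gametes: NAS×2, NAs×2, nAS×2, nAs×2
NnAaSs×NnAASs grid (8·8=64): NNAASS=2 NNAASs=4 NNAAss=2 NNAaSS=2 NNAaSs=4 NNAass=2 NnAASS=4 NnAASs=8 NnAAss=4 NnAaSS=4 NnAaSs=8 NnAass=4 nnAASS=2 nnAASs=4 nnAAss=2 nnAaSS=2 nnAaSs=4 nnAass=2
NnAass hits 4/64; gcd=4; 4÷4/64÷4 = 1/16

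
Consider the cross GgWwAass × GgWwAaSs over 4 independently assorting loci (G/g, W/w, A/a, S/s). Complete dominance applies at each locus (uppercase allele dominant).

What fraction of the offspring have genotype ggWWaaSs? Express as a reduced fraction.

GgWwAass gametes: GWAs×2, GWas×2, GwAs×2, Gwas×2, gWAs×2, gWas×2, gwAs×2, gwas×2
GgWwAaSs gametes: GWAS×1, GWAs×1, GWaS×1, GWas×1, GwAS×1, GwAs×1, GwaS×1, Gwas×1, gWAS×1, gWAs×1, gWaS×1, gWas×1, gwAS×1, gwAs×1, gwaS×1, gwas×1
GgWwAass×GgWwAaSs grid (16·16=256): GGWWAASs=2 GGWWAAss=2 GGWWAaSs=4 GGWWAass=4 GGWWaaSs=2 GGWWaass=2 GGWwAASs=4 GGWwAAss=4 GGWwAaSs=8 GGWwAass=8 GGWwaaSs=4 GGWwaass=4 GGwwAASs=2 GGwwAAss=2 GGwwAaSs=4 GGwwAass=4 GGwwaaSs=2 GGwwaass=2 GgWWAASs=4 GgWWAAss=4 GgWWAaSs=8 GgWWAass=8 GgWWaaSs=4 GgWWaass=4 GgWwAASs=8 GgWwAAss=8 GgWwAaSs=16 GgWwAass=16 GgWwaaSs=8 GgWwaass=8 GgwwAASs=4 GgwwAAss=4 GgwwAaSs=8 GgwwAass=8 GgwwaaSs=4 Ggwwaass=4 ggWWAASs=2 ggWWAAss=2 ggWWAaSs=4 ggWWAass=4 ggWWaaSs=2 ggWWaass=2 ggWwAASs=4 ggWwAAss=4 ggWwAaSs=8 ggWwAass=8 ggWwaaSs=4 ggWwaass=4 ggwwAASs=2 ggwwAAss=2 ggwwAaSs=4 ggwwAass=4 ggwwaaSs=2 ggwwaass=2
ggWWaaSs hits 2/256; gcd=2; 2÷2/256÷2 = 1/128

P(ggWWaaSs) = 1/128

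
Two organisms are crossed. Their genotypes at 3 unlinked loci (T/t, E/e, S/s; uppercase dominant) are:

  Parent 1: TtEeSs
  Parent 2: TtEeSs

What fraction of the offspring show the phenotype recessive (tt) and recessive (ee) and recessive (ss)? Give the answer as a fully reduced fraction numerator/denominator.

P(tt ee ss) = 1/64

TtEeSs gametes: TES×1, TEs×1, TeS×1, Tes×1, tES×1, tEs×1, teS×1, tes×1
TtEeSs gametes: TES×1, TEs×1, TeS×1, Tes×1, tES×1, tEs×1, teS×1, tes×1
TtEeSs×TtEeSs grid (8·8=64): TTEESS=1 TTEESs=2 TTEEss=1 TTEeSS=2 TTEeSs=4 TTEess=2 TTeeSS=1 TTeeSs=2 TTeess=1 TtEESS=2 TtEESs=4 TtEEss=2 TtEeSS=4 TtEeSs=8 TtEess=4 TteeSS=2 TteeSs=4 Tteess=2 ttEESS=1 ttEESs=2 ttEEss=1 ttEeSS=2 ttEeSs=4 ttEess=2 tteeSS=1 tteeSs=2 tteess=1
tt ee ss hits 1/64; gcd=1; 1÷1/64÷1 = 1/64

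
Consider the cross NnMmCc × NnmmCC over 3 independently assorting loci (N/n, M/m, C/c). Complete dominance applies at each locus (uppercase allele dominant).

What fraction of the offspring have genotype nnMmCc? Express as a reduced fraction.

P(nnMmCc) = 1/16

NnMmCc gametes: NMC×1, NMc×1, NmC×1, Nmc×1, nMC×1, nMc×1, nmC×1, nmc×1
NnmmCC gametes: NmC×4, nmC×4
NnMmCc×NnmmCC grid (8·8=64): NNMmCC=4 NNMmCc=4 NNmmCC=4 NNmmCc=4 NnMmCC=8 NnMmCc=8 NnmmCC=8 NnmmCc=8 nnMmCC=4 nnMmCc=4 nnmmCC=4 nnmmCc=4
nnMmCc hits 4/64; gcd=4; 4÷4/64÷4 = 1/16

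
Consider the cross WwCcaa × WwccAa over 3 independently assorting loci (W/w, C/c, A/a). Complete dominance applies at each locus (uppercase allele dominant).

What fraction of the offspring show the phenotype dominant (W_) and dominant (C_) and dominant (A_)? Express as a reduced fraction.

P(W_ C_ A_) = 3/16

WwCcaa gametes: WCa×2, Wca×2, wCa×2, wca×2
WwccAa gametes: WcA×2, Wca×2, wcA×2, wca×2
WwCcaa×WwccAa grid (8·8=64): WWCcAa=4 WWCcaa=4 WWccAa=4 WWccaa=4 WwCcAa=8 WwCcaa=8 WwccAa=8 Wwccaa=8 wwCcAa=4 wwCcaa=4 wwccAa=4 wwccaa=4
W_ C_ A_ hits 12/64; gcd=4; 12÷4/64÷4 = 3/16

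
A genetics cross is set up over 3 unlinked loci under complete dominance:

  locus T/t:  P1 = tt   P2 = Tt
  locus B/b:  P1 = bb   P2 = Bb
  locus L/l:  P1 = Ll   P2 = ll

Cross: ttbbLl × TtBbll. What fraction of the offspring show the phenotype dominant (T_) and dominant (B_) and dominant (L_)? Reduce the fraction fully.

P(T_ B_ L_) = 1/8

ttbbLl gametes: tbL×4, tbl×4
TtBbll gametes: TBl×2, Tbl×2, tBl×2, tbl×2
ttbbLl×TtBbll grid (8·8=64): TtBbLl=8 TtBbll=8 TtbbLl=8 Ttbbll=8 ttBbLl=8 ttBbll=8 ttbbLl=8 ttbbll=8
T_ B_ L_ hits 8/64; gcd=8; 8÷8/64÷8 = 1/8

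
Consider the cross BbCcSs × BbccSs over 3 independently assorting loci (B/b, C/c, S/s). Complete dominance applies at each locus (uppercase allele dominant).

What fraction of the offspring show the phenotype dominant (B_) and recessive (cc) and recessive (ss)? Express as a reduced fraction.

BbCcSs gametes: BCS×1, BCs×1, BcS×1, Bcs×1, bCS×1, bCs×1, bcS×1, bcs×1
BbccSs gametes: BcS×2, Bcs×2, bcS×2, bcs×2
BbCcSs×BbccSs grid (8·8=64): BBCcSS=2 BBCcSs=4 BBCcss=2 BBccSS=2 BBccSs=4 BBccss=2 BbCcSS=4 BbCcSs=8 BbCcss=4 BbccSS=4 BbccSs=8 Bbccss=4 bbCcSS=2 bbCcSs=4 bbCcss=2 bbccSS=2 bbccSs=4 bbccss=2
B_ cc ss hits 6/64; gcd=2; 6÷2/64÷2 = 3/32

P(B_ cc ss) = 3/32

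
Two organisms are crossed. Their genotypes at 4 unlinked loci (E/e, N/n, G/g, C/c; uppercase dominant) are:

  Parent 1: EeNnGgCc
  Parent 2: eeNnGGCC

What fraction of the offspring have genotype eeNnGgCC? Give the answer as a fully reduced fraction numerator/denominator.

P(eeNnGgCC) = 1/16

EeNnGgCc gametes: ENGC×1, ENGc×1, ENgC×1, ENgc×1, EnGC×1, EnGc×1, EngC×1, Engc×1, eNGC×1, eNGc×1, eNgC×1, eNgc×1, enGC×1, enGc×1, engC×1, engc×1
eeNnGGCC gametes: eNGC×8, enGC×8
EeNnGgCc×eeNnGGCC grid (16·16=256): EeNNGGCC=8 EeNNGGCc=8 EeNNGgCC=8 EeNNGgCc=8 EeNnGGCC=16 EeNnGGCc=16 EeNnGgCC=16 EeNnGgCc=16 EennGGCC=8 EennGGCc=8 EennGgCC=8 EennGgCc=8 eeNNGGCC=8 eeNNGGCc=8 eeNNGgCC=8 eeNNGgCc=8 eeNnGGCC=16 eeNnGGCc=16 eeNnGgCC=16 eeNnGgCc=16 eennGGCC=8 eennGGCc=8 eennGgCC=8 eennGgCc=8
eeNnGgCC hits 16/256; gcd=16; 16÷16/256÷16 = 1/16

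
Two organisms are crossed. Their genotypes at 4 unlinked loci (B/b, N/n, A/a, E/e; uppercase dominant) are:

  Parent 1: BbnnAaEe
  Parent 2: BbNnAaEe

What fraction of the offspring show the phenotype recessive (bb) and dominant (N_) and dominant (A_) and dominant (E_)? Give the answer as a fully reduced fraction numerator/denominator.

BbnnAaEe gametes: BnAE×2, BnAe×2, BnaE×2, Bnae×2, bnAE×2, bnAe×2, bnaE×2, bnae×2
BbNnAaEe gametes: BNAE×1, BNAe×1, BNaE×1, BNae×1, BnAE×1, BnAe×1, BnaE×1, Bnae×1, bNAE×1, bNAe×1, bNaE×1, bNae×1, bnAE×1, bnAe×1, bnaE×1, bnae×1
BbnnAaEe×BbNnAaEe grid (16·16=256): BBNnAAEE=2 BBNnAAEe=4 BBNnAAee=2 BBNnAaEE=4 BBNnAaEe=8 BBNnAaee=4 BBNnaaEE=2 BBNnaaEe=4 BBNnaaee=2 BBnnAAEE=2 BBnnAAEe=4 BBnnAAee=2 BBnnAaEE=4 BBnnAaEe=8 BBnnAaee=4 BBnnaaEE=2 BBnnaaEe=4 BBnnaaee=2 BbNnAAEE=4 BbNnAAEe=8 BbNnAAee=4 BbNnAaEE=8 BbNnAaEe=16 BbNnAaee=8 BbNnaaEE=4 BbNnaaEe=8 BbNnaaee=4 BbnnAAEE=4 BbnnAAEe=8 BbnnAAee=4 BbnnAaEE=8 BbnnAaEe=16 BbnnAaee=8 BbnnaaEE=4 BbnnaaEe=8 Bbnnaaee=4 bbNnAAEE=2 bbNnAAEe=4 bbNnAAee=2 bbNnAaEE=4 bbNnAaEe=8 bbNnAaee=4 bbNnaaEE=2 bbNnaaEe=4 bbNnaaee=2 bbnnAAEE=2 bbnnAAEe=4 bbnnAAee=2 bbnnAaEE=4 bbnnAaEe=8 bbnnAaee=4 bbnnaaEE=2 bbnnaaEe=4 bbnnaaee=2
bb N_ A_ E_ hits 18/256; gcd=2; 18÷2/256÷2 = 9/128

P(bb N_ A_ E_) = 9/128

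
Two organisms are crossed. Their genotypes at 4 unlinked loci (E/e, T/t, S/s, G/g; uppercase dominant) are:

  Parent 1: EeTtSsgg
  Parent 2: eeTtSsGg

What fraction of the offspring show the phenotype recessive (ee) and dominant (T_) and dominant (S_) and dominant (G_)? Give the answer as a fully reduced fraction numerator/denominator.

P(ee T_ S_ G_) = 9/64

EeTtSsgg gametes: ETSg×2, ETsg×2, EtSg×2, Etsg×2, eTSg×2, eTsg×2, etSg×2, etsg×2
eeTtSsGg gametes: eTSG×2, eTSg×2, eTsG×2, eTsg×2, etSG×2, etSg×2, etsG×2, etsg×2
EeTtSsgg×eeTtSsGg grid (16·16=256): EeTTSSGg=4 EeTTSSgg=4 EeTTSsGg=8 EeTTSsgg=8 EeTTssGg=4 EeTTssgg=4 EeTtSSGg=8 EeTtSSgg=8 EeTtSsGg=16 EeTtSsgg=16 EeTtssGg=8 EeTtssgg=8 EettSSGg=4 EettSSgg=4 EettSsGg=8 EettSsgg=8 EettssGg=4 Eettssgg=4 eeTTSSGg=4 eeTTSSgg=4 eeTTSsGg=8 eeTTSsgg=8 eeTTssGg=4 eeTTssgg=4 eeTtSSGg=8 eeTtSSgg=8 eeTtSsGg=16 eeTtSsgg=16 eeTtssGg=8 eeTtssgg=8 eettSSGg=4 eettSSgg=4 eettSsGg=8 eettSsgg=8 eettssGg=4 eettssgg=4
ee T_ S_ G_ hits 36/256; gcd=4; 36÷4/256÷4 = 9/64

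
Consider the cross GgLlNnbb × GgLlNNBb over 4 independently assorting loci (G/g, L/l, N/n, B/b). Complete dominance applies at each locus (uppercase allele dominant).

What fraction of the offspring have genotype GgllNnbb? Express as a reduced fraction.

P(GgllNnbb) = 1/32

GgLlNnbb gametes: GLNb×2, GLnb×2, GlNb×2, Glnb×2, gLNb×2, gLnb×2, glNb×2, glnb×2
GgLlNNBb gametes: GLNB×2, GLNb×2, GlNB×2, GlNb×2, gLNB×2, gLNb×2, glNB×2, glNb×2
GgLlNnbb×GgLlNNBb grid (16·16=256): GGLLNNBb=4 GGLLNNbb=4 GGLLNnBb=4 GGLLNnbb=4 GGLlNNBb=8 GGLlNNbb=8 GGLlNnBb=8 GGLlNnbb=8 GGllNNBb=4 GGllNNbb=4 GGllNnBb=4 GGllNnbb=4 GgLLNNBb=8 GgLLNNbb=8 GgLLNnBb=8 GgLLNnbb=8 GgLlNNBb=16 GgLlNNbb=16 GgLlNnBb=16 GgLlNnbb=16 GgllNNBb=8 GgllNNbb=8 GgllNnBb=8 GgllNnbb=8 ggLLNNBb=4 ggLLNNbb=4 ggLLNnBb=4 ggLLNnbb=4 ggLlNNBb=8 ggLlNNbb=8 ggLlNnBb=8 ggLlNnbb=8 ggllNNBb=4 ggllNNbb=4 ggllNnBb=4 ggllNnbb=4
GgllNnbb hits 8/256; gcd=8; 8÷8/256÷8 = 1/32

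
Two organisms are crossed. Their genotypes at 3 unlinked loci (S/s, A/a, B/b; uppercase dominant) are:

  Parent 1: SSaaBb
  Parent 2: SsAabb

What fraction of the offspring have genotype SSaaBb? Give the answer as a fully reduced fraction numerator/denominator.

P(SSaaBb) = 1/8

SSaaBb gametes: SaB×4, Sab×4
SsAabb gametes: SAb×2, Sab×2, sAb×2, sab×2
SSaaBb×SsAabb grid (8·8=64): SSAaBb=8 SSAabb=8 SSaaBb=8 SSaabb=8 SsAaBb=8 SsAabb=8 SsaaBb=8 Ssaabb=8
SSaaBb hits 8/64; gcd=8; 8÷8/64÷8 = 1/8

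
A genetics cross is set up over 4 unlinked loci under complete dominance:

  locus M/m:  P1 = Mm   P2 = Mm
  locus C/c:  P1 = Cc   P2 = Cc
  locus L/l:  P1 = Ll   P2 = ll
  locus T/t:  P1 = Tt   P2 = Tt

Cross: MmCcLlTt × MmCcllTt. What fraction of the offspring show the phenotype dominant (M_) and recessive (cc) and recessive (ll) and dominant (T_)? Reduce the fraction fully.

MmCcLlTt gametes: MCLT×1, MCLt×1, MClT×1, MClt×1, McLT×1, McLt×1, MclT×1, Mclt×1, mCLT×1, mCLt×1, mClT×1, mClt×1, mcLT×1, mcLt×1, mclT×1, mclt×1
MmCcllTt gametes: MClT×2, MClt×2, MclT×2, Mclt×2, mClT×2, mClt×2, mclT×2, mclt×2
MmCcLlTt×MmCcllTt grid (16·16=256): MMCCLlTT=2 MMCCLlTt=4 MMCCLltt=2 MMCCllTT=2 MMCCllTt=4 MMCClltt=2 MMCcLlTT=4 MMCcLlTt=8 MMCcLltt=4 MMCcllTT=4 MMCcllTt=8 MMCclltt=4 MMccLlTT=2 MMccLlTt=4 MMccLltt=2 MMccllTT=2 MMccllTt=4 MMcclltt=2 MmCCLlTT=4 MmCCLlTt=8 MmCCLltt=4 MmCCllTT=4 MmCCllTt=8 MmCClltt=4 MmCcLlTT=8 MmCcLlTt=16 MmCcLltt=8 MmCcllTT=8 MmCcllTt=16 MmCclltt=8 MmccLlTT=4 MmccLlTt=8 MmccLltt=4 MmccllTT=4 MmccllTt=8 Mmcclltt=4 mmCCLlTT=2 mmCCLlTt=4 mmCCLltt=2 mmCCllTT=2 mmCCllTt=4 mmCClltt=2 mmCcLlTT=4 mmCcLlTt=8 mmCcLltt=4 mmCcllTT=4 mmCcllTt=8 mmCclltt=4 mmccLlTT=2 mmccLlTt=4 mmccLltt=2 mmccllTT=2 mmccllTt=4 mmcclltt=2
M_ cc ll T_ hits 18/256; gcd=2; 18÷2/256÷2 = 9/128

P(M_ cc ll T_) = 9/128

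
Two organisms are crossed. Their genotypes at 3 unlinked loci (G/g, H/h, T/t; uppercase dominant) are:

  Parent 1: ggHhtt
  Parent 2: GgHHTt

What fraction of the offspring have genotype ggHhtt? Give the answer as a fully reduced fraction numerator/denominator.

ggHhtt gametes: gHt×4, ght×4
GgHHTt gametes: GHT×2, GHt×2, gHT×2, gHt×2
ggHhtt×GgHHTt grid (8·8=64): GgHHTt=8 GgHHtt=8 GgHhTt=8 GgHhtt=8 ggHHTt=8 ggHHtt=8 ggHhTt=8 ggHhtt=8
ggHhtt hits 8/64; gcd=8; 8÷8/64÷8 = 1/8

P(ggHhtt) = 1/8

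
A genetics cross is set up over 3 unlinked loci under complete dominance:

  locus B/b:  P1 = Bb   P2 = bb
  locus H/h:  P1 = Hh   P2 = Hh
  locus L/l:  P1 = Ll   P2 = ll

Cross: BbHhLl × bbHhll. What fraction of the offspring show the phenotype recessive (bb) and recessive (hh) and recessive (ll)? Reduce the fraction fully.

P(bb hh ll) = 1/16

BbHhLl gametes: BHL×1, BHl×1, BhL×1, Bhl×1, bHL×1, bHl×1, bhL×1, bhl×1
bbHhll gametes: bHl×4, bhl×4
BbHhLl×bbHhll grid (8·8=64): BbHHLl=4 BbHHll=4 BbHhLl=8 BbHhll=8 BbhhLl=4 Bbhhll=4 bbHHLl=4 bbHHll=4 bbHhLl=8 bbHhll=8 bbhhLl=4 bbhhll=4
bb hh ll hits 4/64; gcd=4; 4÷4/64÷4 = 1/16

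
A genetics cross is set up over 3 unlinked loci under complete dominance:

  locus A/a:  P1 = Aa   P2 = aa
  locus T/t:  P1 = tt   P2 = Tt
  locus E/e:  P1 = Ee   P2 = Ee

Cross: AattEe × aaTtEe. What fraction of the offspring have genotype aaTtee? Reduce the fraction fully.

P(aaTtee) = 1/16

AattEe gametes: AtE×2, Ate×2, atE×2, ate×2
aaTtEe gametes: aTE×2, aTe×2, atE×2, ate×2
AattEe×aaTtEe grid (8·8=64): AaTtEE=4 AaTtEe=8 AaTtee=4 AattEE=4 AattEe=8 Aattee=4 aaTtEE=4 aaTtEe=8 aaTtee=4 aattEE=4 aattEe=8 aattee=4
aaTtee hits 4/64; gcd=4; 4÷4/64÷4 = 1/16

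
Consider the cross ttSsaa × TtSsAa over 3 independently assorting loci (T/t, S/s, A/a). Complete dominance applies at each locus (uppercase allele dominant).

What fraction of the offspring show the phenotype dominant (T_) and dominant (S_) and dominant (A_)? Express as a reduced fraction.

P(T_ S_ A_) = 3/16

ttSsaa gametes: tSa×4, tsa×4
TtSsAa gametes: TSA×1, TSa×1, TsA×1, Tsa×1, tSA×1, tSa×1, tsA×1, tsa×1
ttSsaa×TtSsAa grid (8·8=64): TtSSAa=4 TtSSaa=4 TtSsAa=8 TtSsaa=8 TtssAa=4 Ttssaa=4 ttSSAa=4 ttSSaa=4 ttSsAa=8 ttSsaa=8 ttssAa=4 ttssaa=4
T_ S_ A_ hits 12/64; gcd=4; 12÷4/64÷4 = 3/16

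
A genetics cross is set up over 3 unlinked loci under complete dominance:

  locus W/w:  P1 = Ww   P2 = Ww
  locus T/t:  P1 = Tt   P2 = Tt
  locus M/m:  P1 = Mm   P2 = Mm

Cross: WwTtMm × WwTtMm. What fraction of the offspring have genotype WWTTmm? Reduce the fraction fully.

P(WWTTmm) = 1/64

WwTtMm gametes: WTM×1, WTm×1, WtM×1, Wtm×1, wTM×1, wTm×1, wtM×1, wtm×1
WwTtMm gametes: WTM×1, WTm×1, WtM×1, Wtm×1, wTM×1, wTm×1, wtM×1, wtm×1
WwTtMm×WwTtMm grid (8·8=64): WWTTMM=1 WWTTMm=2 WWTTmm=1 WWTtMM=2 WWTtMm=4 WWTtmm=2 WWttMM=1 WWttMm=2 WWttmm=1 WwTTMM=2 WwTTMm=4 WwTTmm=2 WwTtMM=4 WwTtMm=8 WwTtmm=4 WwttMM=2 WwttMm=4 Wwttmm=2 wwTTMM=1 wwTTMm=2 wwTTmm=1 wwTtMM=2 wwTtMm=4 wwTtmm=2 wwttMM=1 wwttMm=2 wwttmm=1
WWTTmm hits 1/64; gcd=1; 1÷1/64÷1 = 1/64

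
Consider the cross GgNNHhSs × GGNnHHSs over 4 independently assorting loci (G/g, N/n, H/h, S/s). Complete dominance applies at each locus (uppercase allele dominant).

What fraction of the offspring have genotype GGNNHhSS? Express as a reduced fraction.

P(GGNNHhSS) = 1/32

GgNNHhSs gametes: GNHS×2, GNHs×2, GNhS×2, GNhs×2, gNHS×2, gNHs×2, gNhS×2, gNhs×2
GGNnHHSs gametes: GNHS×4, GNHs×4, GnHS×4, GnHs×4
GgNNHhSs×GGNnHHSs grid (16·16=256): GGNNHHSS=8 GGNNHHSs=16 GGNNHHss=8 GGNNHhSS=8 GGNNHhSs=16 GGNNHhss=8 GGNnHHSS=8 GGNnHHSs=16 GGNnHHss=8 GGNnHhSS=8 GGNnHhSs=16 GGNnHhss=8 GgNNHHSS=8 GgNNHHSs=16 GgNNHHss=8 GgNNHhSS=8 GgNNHhSs=16 GgNNHhss=8 GgNnHHSS=8 GgNnHHSs=16 GgNnHHss=8 GgNnHhSS=8 GgNnHhSs=16 GgNnHhss=8
GGNNHhSS hits 8/256; gcd=8; 8÷8/256÷8 = 1/32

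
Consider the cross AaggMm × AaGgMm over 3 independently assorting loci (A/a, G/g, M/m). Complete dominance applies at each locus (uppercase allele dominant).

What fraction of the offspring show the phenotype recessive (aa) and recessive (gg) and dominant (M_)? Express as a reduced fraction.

P(aa gg M_) = 3/32

AaggMm gametes: AgM×2, Agm×2, agM×2, agm×2
AaGgMm gametes: AGM×1, AGm×1, AgM×1, Agm×1, aGM×1, aGm×1, agM×1, agm×1
AaggMm×AaGgMm grid (8·8=64): AAGgMM=2 AAGgMm=4 AAGgmm=2 AAggMM=2 AAggMm=4 AAggmm=2 AaGgMM=4 AaGgMm=8 AaGgmm=4 AaggMM=4 AaggMm=8 Aaggmm=4 aaGgMM=2 aaGgMm=4 aaGgmm=2 aaggMM=2 aaggMm=4 aaggmm=2
aa gg M_ hits 6/64; gcd=2; 6÷2/64÷2 = 3/32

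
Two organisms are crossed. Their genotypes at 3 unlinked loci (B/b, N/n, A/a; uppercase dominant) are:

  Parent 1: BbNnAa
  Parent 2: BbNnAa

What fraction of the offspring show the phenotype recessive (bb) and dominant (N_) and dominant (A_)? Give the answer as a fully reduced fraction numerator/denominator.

BbNnAa gametes: BNA×1, BNa×1, BnA×1, Bna×1, bNA×1, bNa×1, bnA×1, bna×1
BbNnAa gametes: BNA×1, BNa×1, BnA×1, Bna×1, bNA×1, bNa×1, bnA×1, bna×1
BbNnAa×BbNnAa grid (8·8=64): BBNNAA=1 BBNNAa=2 BBNNaa=1 BBNnAA=2 BBNnAa=4 BBNnaa=2 BBnnAA=1 BBnnAa=2 BBnnaa=1 BbNNAA=2 BbNNAa=4 BbNNaa=2 BbNnAA=4 BbNnAa=8 BbNnaa=4 BbnnAA=2 BbnnAa=4 Bbnnaa=2 bbNNAA=1 bbNNAa=2 bbNNaa=1 bbNnAA=2 bbNnAa=4 bbNnaa=2 bbnnAA=1 bbnnAa=2 bbnnaa=1
bb N_ A_ hits 9/64; gcd=1; 9÷1/64÷1 = 9/64

P(bb N_ A_) = 9/64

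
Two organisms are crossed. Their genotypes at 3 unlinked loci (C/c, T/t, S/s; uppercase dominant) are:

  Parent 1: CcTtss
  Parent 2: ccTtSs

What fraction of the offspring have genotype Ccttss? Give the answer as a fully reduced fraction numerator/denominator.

CcTtss gametes: CTs×2, Cts×2, cTs×2, cts×2
ccTtSs gametes: cTS×2, cTs×2, ctS×2, cts×2
CcTtss×ccTtSs grid (8·8=64): CcTTSs=4 CcTTss=4 CcTtSs=8 CcTtss=8 CcttSs=4 Ccttss=4 ccTTSs=4 ccTTss=4 ccTtSs=8 ccTtss=8 ccttSs=4 ccttss=4
Ccttss hits 4/64; gcd=4; 4÷4/64÷4 = 1/16

P(Ccttss) = 1/16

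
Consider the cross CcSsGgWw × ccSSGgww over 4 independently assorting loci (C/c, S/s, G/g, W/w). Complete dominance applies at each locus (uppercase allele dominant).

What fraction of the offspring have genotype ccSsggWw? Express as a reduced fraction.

P(ccSsggWw) = 1/32

CcSsGgWw gametes: CSGW×1, CSGw×1, CSgW×1, CSgw×1, CsGW×1, CsGw×1, CsgW×1, Csgw×1, cSGW×1, cSGw×1, cSgW×1, cSgw×1, csGW×1, csGw×1, csgW×1, csgw×1
ccSSGgww gametes: cSGw×8, cSgw×8
CcSsGgWw×ccSSGgww grid (16·16=256): CcSSGGWw=8 CcSSGGww=8 CcSSGgWw=16 CcSSGgww=16 CcSSggWw=8 CcSSggww=8 CcSsGGWw=8 CcSsGGww=8 CcSsGgWw=16 CcSsGgww=16 CcSsggWw=8 CcSsggww=8 ccSSGGWw=8 ccSSGGww=8 ccSSGgWw=16 ccSSGgww=16 ccSSggWw=8 ccSSggww=8 ccSsGGWw=8 ccSsGGww=8 ccSsGgWw=16 ccSsGgww=16 ccSsggWw=8 ccSsggww=8
ccSsggWw hits 8/256; gcd=8; 8÷8/256÷8 = 1/32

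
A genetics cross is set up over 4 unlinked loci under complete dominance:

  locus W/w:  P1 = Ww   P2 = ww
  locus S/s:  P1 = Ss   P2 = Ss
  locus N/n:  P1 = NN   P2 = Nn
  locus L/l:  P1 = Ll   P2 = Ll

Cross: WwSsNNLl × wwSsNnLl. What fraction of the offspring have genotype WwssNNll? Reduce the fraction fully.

P(WwssNNll) = 1/64

WwSsNNLl gametes: WSNL×2, WSNl×2, WsNL×2, WsNl×2, wSNL×2, wSNl×2, wsNL×2, wsNl×2
wwSsNnLl gametes: wSNL×2, wSNl×2, wSnL×2, wSnl×2, wsNL×2, wsNl×2, wsnL×2, wsnl×2
WwSsNNLl×wwSsNnLl grid (16·16=256): WwSSNNLL=4 WwSSNNLl=8 WwSSNNll=4 WwSSNnLL=4 WwSSNnLl=8 WwSSNnll=4 WwSsNNLL=8 WwSsNNLl=16 WwSsNNll=8 WwSsNnLL=8 WwSsNnLl=16 WwSsNnll=8 WwssNNLL=4 WwssNNLl=8 WwssNNll=4 WwssNnLL=4 WwssNnLl=8 WwssNnll=4 wwSSNNLL=4 wwSSNNLl=8 wwSSNNll=4 wwSSNnLL=4 wwSSNnLl=8 wwSSNnll=4 wwSsNNLL=8 wwSsNNLl=16 wwSsNNll=8 wwSsNnLL=8 wwSsNnLl=16 wwSsNnll=8 wwssNNLL=4 wwssNNLl=8 wwssNNll=4 wwssNnLL=4 wwssNnLl=8 wwssNnll=4
WwssNNll hits 4/256; gcd=4; 4÷4/256÷4 = 1/64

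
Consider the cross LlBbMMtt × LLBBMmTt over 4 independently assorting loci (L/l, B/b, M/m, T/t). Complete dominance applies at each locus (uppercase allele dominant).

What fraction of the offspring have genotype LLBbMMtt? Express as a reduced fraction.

P(LLBbMMtt) = 1/16

LlBbMMtt gametes: LBMt×4, LbMt×4, lBMt×4, lbMt×4
LLBBMmTt gametes: LBMT×4, LBMt×4, LBmT×4, LBmt×4
LlBbMMtt×LLBBMmTt grid (16·16=256): LLBBMMTt=16 LLBBMMtt=16 LLBBMmTt=16 LLBBMmtt=16 LLBbMMTt=16 LLBbMMtt=16 LLBbMmTt=16 LLBbMmtt=16 LlBBMMTt=16 LlBBMMtt=16 LlBBMmTt=16 LlBBMmtt=16 LlBbMMTt=16 LlBbMMtt=16 LlBbMmTt=16 LlBbMmtt=16
LLBbMMtt hits 16/256; gcd=16; 16÷16/256÷16 = 1/16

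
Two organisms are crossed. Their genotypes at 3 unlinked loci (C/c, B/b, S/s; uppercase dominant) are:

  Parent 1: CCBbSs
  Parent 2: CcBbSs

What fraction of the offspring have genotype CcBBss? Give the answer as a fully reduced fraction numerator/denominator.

P(CcBBss) = 1/32

CCBbSs gametes: CBS×2, CBs×2, CbS×2, Cbs×2
CcBbSs gametes: CBS×1, CBs×1, CbS×1, Cbs×1, cBS×1, cBs×1, cbS×1, cbs×1
CCBbSs×CcBbSs grid (8·8=64): CCBBSS=2 CCBBSs=4 CCBBss=2 CCBbSS=4 CCBbSs=8 CCBbss=4 CCbbSS=2 CCbbSs=4 CCbbss=2 CcBBSS=2 CcBBSs=4 CcBBss=2 CcBbSS=4 CcBbSs=8 CcBbss=4 CcbbSS=2 CcbbSs=4 Ccbbss=2
CcBBss hits 2/64; gcd=2; 2÷2/64÷2 = 1/32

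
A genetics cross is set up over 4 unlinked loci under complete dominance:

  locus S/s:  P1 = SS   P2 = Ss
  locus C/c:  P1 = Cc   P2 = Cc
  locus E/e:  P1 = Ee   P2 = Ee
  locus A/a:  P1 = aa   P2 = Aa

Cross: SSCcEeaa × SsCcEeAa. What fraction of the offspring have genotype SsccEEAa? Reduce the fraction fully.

SSCcEeaa gametes: SCEa×4, SCea×4, ScEa×4, Scea×4
SsCcEeAa gametes: SCEA×1, SCEa×1, SCeA×1, SCea×1, ScEA×1, ScEa×1, SceA×1, Scea×1, sCEA×1, sCEa×1, sCeA×1, sCea×1, scEA×1, scEa×1, sceA×1, scea×1
SSCcEeaa×SsCcEeAa grid (16·16=256): SSCCEEAa=4 SSCCEEaa=4 SSCCEeAa=8 SSCCEeaa=8 SSCCeeAa=4 SSCCeeaa=4 SSCcEEAa=8 SSCcEEaa=8 SSCcEeAa=16 SSCcEeaa=16 SSCceeAa=8 SSCceeaa=8 SSccEEAa=4 SSccEEaa=4 SSccEeAa=8 SSccEeaa=8 SScceeAa=4 SScceeaa=4 SsCCEEAa=4 SsCCEEaa=4 SsCCEeAa=8 SsCCEeaa=8 SsCCeeAa=4 SsCCeeaa=4 SsCcEEAa=8 SsCcEEaa=8 SsCcEeAa=16 SsCcEeaa=16 SsCceeAa=8 SsCceeaa=8 SsccEEAa=4 SsccEEaa=4 SsccEeAa=8 SsccEeaa=8 SscceeAa=4 Sscceeaa=4
SsccEEAa hits 4/256; gcd=4; 4÷4/256÷4 = 1/64

P(SsccEEAa) = 1/64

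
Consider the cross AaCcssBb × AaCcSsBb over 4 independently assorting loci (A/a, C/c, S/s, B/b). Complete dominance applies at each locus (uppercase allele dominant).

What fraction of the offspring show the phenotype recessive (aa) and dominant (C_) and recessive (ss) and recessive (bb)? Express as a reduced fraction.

AaCcssBb gametes: ACsB×2, ACsb×2, AcsB×2, Acsb×2, aCsB×2, aCsb×2, acsB×2, acsb×2
AaCcSsBb gametes: ACSB×1, ACSb×1, ACsB×1, ACsb×1, AcSB×1, AcSb×1, AcsB×1, Acsb×1, aCSB×1, aCSb×1, aCsB×1, aCsb×1, acSB×1, acSb×1, acsB×1, acsb×1
AaCcssBb×AaCcSsBb grid (16·16=256): AACCSsBB=2 AACCSsBb=4 AACCSsbb=2 AACCssBB=2 AACCssBb=4 AACCssbb=2 AACcSsBB=4 AACcSsBb=8 AACcSsbb=4 AACcssBB=4 AACcssBb=8 AACcssbb=4 AAccSsBB=2 AAccSsBb=4 AAccSsbb=2 AAccssBB=2 AAccssBb=4 AAccssbb=2 AaCCSsBB=4 AaCCSsBb=8 AaCCSsbb=4 AaCCssBB=4 AaCCssBb=8 AaCCssbb=4 AaCcSsBB=8 AaCcSsBb=16 AaCcSsbb=8 AaCcssBB=8 AaCcssBb=16 AaCcssbb=8 AaccSsBB=4 AaccSsBb=8 AaccSsbb=4 AaccssBB=4 AaccssBb=8 Aaccssbb=4 aaCCSsBB=2 aaCCSsBb=4 aaCCSsbb=2 aaCCssBB=2 aaCCssBb=4 aaCCssbb=2 aaCcSsBB=4 aaCcSsBb=8 aaCcSsbb=4 aaCcssBB=4 aaCcssBb=8 aaCcssbb=4 aaccSsBB=2 aaccSsBb=4 aaccSsbb=2 aaccssBB=2 aaccssBb=4 aaccssbb=2
aa C_ ss bb hits 6/256; gcd=2; 6÷2/256÷2 = 3/128

P(aa C_ ss bb) = 3/128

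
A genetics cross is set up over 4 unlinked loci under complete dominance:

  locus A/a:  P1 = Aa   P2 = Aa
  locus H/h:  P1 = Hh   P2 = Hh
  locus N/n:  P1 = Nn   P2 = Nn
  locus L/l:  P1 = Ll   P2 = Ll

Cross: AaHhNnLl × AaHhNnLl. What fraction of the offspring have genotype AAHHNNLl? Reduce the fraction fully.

AaHhNnLl gametes: AHNL×1, AHNl×1, AHnL×1, AHnl×1, AhNL×1, AhNl×1, AhnL×1, Ahnl×1, aHNL×1, aHNl×1, aHnL×1, aHnl×1, ahNL×1, ahNl×1, ahnL×1, ahnl×1
AaHhNnLl gametes: AHNL×1, AHNl×1, AHnL×1, AHnl×1, AhNL×1, AhNl×1, AhnL×1, Ahnl×1, aHNL×1, aHNl×1, aHnL×1, aHnl×1, ahNL×1, ahNl×1, ahnL×1, ahnl×1
AaHhNnLl×AaHhNnLl grid (16·16=256): AAHHNNLL=1 AAHHNNLl=2 AAHHNNll=1 AAHHNnLL=2 AAHHNnLl=4 AAHHNnll=2 AAHHnnLL=1 AAHHnnLl=2 AAHHnnll=1 AAHhNNLL=2 AAHhNNLl=4 AAHhNNll=2 AAHhNnLL=4 AAHhNnLl=8 AAHhNnll=4 AAHhnnLL=2 AAHhnnLl=4 AAHhnnll=2 AAhhNNLL=1 AAhhNNLl=2 AAhhNNll=1 AAhhNnLL=2 AAhhNnLl=4 AAhhNnll=2 AAhhnnLL=1 AAhhnnLl=2 AAhhnnll=1 AaHHNNLL=2 AaHHNNLl=4 AaHHNNll=2 AaHHNnLL=4 AaHHNnLl=8 AaHHNnll=4 AaHHnnLL=2 AaHHnnLl=4 AaHHnnll=2 AaHhNNLL=4 AaHhNNLl=8 AaHhNNll=4 AaHhNnLL=8 AaHhNnLl=16 AaHhNnll=8 AaHhnnLL=4 AaHhnnLl=8 AaHhnnll=4 AahhNNLL=2 AahhNNLl=4 AahhNNll=2 AahhNnLL=4 AahhNnLl=8 AahhNnll=4 AahhnnLL=2 AahhnnLl=4 Aahhnnll=2 aaHHNNLL=1 aaHHNNLl=2 aaHHNNll=1 aaHHNnLL=2 aaHHNnLl=4 aaHHNnll=2 aaHHnnLL=1 aaHHnnLl=2 aaHHnnll=1 aaHhNNLL=2 aaHhNNLl=4 aaHhNNll=2 aaHhNnLL=4 aaHhNnLl=8 aaHhNnll=4 aaHhnnLL=2 aaHhnnLl=4 aaHhnnll=2 aahhNNLL=1 aahhNNLl=2 aahhNNll=1 aahhNnLL=2 aahhNnLl=4 aahhNnll=2 aahhnnLL=1 aahhnnLl=2 aahhnnll=1
AAHHNNLl hits 2/256; gcd=2; 2÷2/256÷2 = 1/128

P(AAHHNNLl) = 1/128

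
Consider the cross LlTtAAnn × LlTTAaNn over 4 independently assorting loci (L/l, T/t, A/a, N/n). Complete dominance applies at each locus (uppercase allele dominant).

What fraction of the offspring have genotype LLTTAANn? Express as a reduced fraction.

LlTtAAnn gametes: LTAn×4, LtAn×4, lTAn×4, ltAn×4
LlTTAaNn gametes: LTAN×2, LTAn×2, LTaN×2, LTan×2, lTAN×2, lTAn×2, lTaN×2, lTan×2
LlTtAAnn×LlTTAaNn grid (16·16=256): LLTTAANn=8 LLTTAAnn=8 LLTTAaNn=8 LLTTAann=8 LLTtAANn=8 LLTtAAnn=8 LLTtAaNn=8 LLTtAann=8 LlTTAANn=16 LlTTAAnn=16 LlTTAaNn=16 LlTTAann=16 LlTtAANn=16 LlTtAAnn=16 LlTtAaNn=16 LlTtAann=16 llTTAANn=8 llTTAAnn=8 llTTAaNn=8 llTTAann=8 llTtAANn=8 llTtAAnn=8 llTtAaNn=8 llTtAann=8
LLTTAANn hits 8/256; gcd=8; 8÷8/256÷8 = 1/32

P(LLTTAANn) = 1/32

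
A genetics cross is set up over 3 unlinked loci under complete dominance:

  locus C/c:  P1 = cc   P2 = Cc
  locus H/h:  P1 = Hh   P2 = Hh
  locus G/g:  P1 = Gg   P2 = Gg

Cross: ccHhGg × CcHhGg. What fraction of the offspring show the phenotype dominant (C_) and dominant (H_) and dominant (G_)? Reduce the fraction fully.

P(C_ H_ G_) = 9/32

ccHhGg gametes: cHG×2, cHg×2, chG×2, chg×2
CcHhGg gametes: CHG×1, CHg×1, ChG×1, Chg×1, cHG×1, cHg×1, chG×1, chg×1
ccHhGg×CcHhGg grid (8·8=64): CcHHGG=2 CcHHGg=4 CcHHgg=2 CcHhGG=4 CcHhGg=8 CcHhgg=4 CchhGG=2 CchhGg=4 Cchhgg=2 ccHHGG=2 ccHHGg=4 ccHHgg=2 ccHhGG=4 ccHhGg=8 ccHhgg=4 cchhGG=2 cchhGg=4 cchhgg=2
C_ H_ G_ hits 18/64; gcd=2; 18÷2/64÷2 = 9/32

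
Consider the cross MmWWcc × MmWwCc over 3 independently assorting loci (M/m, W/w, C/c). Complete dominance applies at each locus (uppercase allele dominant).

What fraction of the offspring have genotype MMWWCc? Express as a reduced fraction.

P(MMWWCc) = 1/16

MmWWcc gametes: MWc×4, mWc×4
MmWwCc gametes: MWC×1, MWc×1, MwC×1, Mwc×1, mWC×1, mWc×1, mwC×1, mwc×1
MmWWcc×MmWwCc grid (8·8=64): MMWWCc=4 MMWWcc=4 MMWwCc=4 MMWwcc=4 MmWWCc=8 MmWWcc=8 MmWwCc=8 MmWwcc=8 mmWWCc=4 mmWWcc=4 mmWwCc=4 mmWwcc=4
MMWWCc hits 4/64; gcd=4; 4÷4/64÷4 = 1/16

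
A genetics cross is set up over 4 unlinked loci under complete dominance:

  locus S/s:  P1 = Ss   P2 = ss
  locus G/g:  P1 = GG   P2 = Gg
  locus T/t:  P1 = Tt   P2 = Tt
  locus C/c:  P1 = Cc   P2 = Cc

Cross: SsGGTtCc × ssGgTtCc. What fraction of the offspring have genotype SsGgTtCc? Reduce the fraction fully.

SsGGTtCc gametes: SGTC×2, SGTc×2, SGtC×2, SGtc×2, sGTC×2, sGTc×2, sGtC×2, sGtc×2
ssGgTtCc gametes: sGTC×2, sGTc×2, sGtC×2, sGtc×2, sgTC×2, sgTc×2, sgtC×2, sgtc×2
SsGGTtCc×ssGgTtCc grid (16·16=256): SsGGTTCC=4 SsGGTTCc=8 SsGGTTcc=4 SsGGTtCC=8 SsGGTtCc=16 SsGGTtcc=8 SsGGttCC=4 SsGGttCc=8 SsGGttcc=4 SsGgTTCC=4 SsGgTTCc=8 SsGgTTcc=4 SsGgTtCC=8 SsGgTtCc=16 SsGgTtcc=8 SsGgttCC=4 SsGgttCc=8 SsGgttcc=4 ssGGTTCC=4 ssGGTTCc=8 ssGGTTcc=4 ssGGTtCC=8 ssGGTtCc=16 ssGGTtcc=8 ssGGttCC=4 ssGGttCc=8 ssGGttcc=4 ssGgTTCC=4 ssGgTTCc=8 ssGgTTcc=4 ssGgTtCC=8 ssGgTtCc=16 ssGgTtcc=8 ssGgttCC=4 ssGgttCc=8 ssGgttcc=4
SsGgTtCc hits 16/256; gcd=16; 16÷16/256÷16 = 1/16

P(SsGgTtCc) = 1/16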